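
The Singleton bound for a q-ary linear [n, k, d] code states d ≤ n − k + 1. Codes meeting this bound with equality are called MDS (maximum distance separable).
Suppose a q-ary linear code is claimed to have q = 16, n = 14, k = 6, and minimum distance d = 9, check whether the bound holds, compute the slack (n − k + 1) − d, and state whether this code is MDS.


Singleton RHS = n − k + 1 = 9, slack = 0, bound satisfied, MDS.

Singleton bound: d ≤ n − k + 1.
Here n = 14, k = 6, so n − k + 1 = 9.
Given d = 9, check d ≤ 9: YES.
Slack = (n − k + 1) − d = 0.
The code is MDS (slack = 0).
Description: the claimed parameters are [14, 6, 9]_16; such a code would be MDS (meets Singleton bound).


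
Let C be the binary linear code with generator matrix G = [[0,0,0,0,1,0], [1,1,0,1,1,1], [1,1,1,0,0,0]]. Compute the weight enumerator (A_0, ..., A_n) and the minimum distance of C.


Weight distribution: A_0 = 1, A_1 = 1, A_3 = 2, A_4 = 3, A_5 = 1. Minimum distance d = 1.

Enumerate all 2^3 = 8 messages m ∈ F_2^3.
For each, compute codeword c = mG in F_2^6, then tally its weight.
  m = 000 → c = 000000, weight = 0.
  m = 100 → c = 000010, weight = 1.
  m = 010 → c = 110111, weight = 5.
  m = 110 → c = 110101, weight = 4.
  m = 001 → c = 111000, weight = 3.
  m = 101 → c = 111010, weight = 4.
  m = 011 → c = 001111, weight = 4.
  m = 111 → c = 001101, weight = 3.
Tally weights:
  weight 0: 1 codewords.
  weight 1: 1 codewords.
  weight 3: 2 codewords.
  weight 4: 3 codewords.
  weight 5: 1 codewords.
Minimum distance d = smallest w > 0 with A_w > 0 = 1.
Sanity: Σ A_w = 8 = 2^3 = 8 ✓.


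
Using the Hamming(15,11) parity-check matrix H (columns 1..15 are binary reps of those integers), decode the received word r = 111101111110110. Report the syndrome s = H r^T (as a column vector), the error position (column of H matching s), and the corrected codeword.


s = (0, 1, 1, 0)^T, error position = 6, corrected codeword c = 111100111110110

Compute s = H r^T mod 2 one row at a time:
  s_1 = 1 + 1 + 1 + 1 + 0 + 1 + 1 + 0 = 6 ≡ 0 (mod 2).
  s_2 = 1 + 0 + 1 + 1 + 0 + 1 + 1 + 0 = 5 ≡ 1 (mod 2).
  s_3 = 1 + 1 + 1 + 1 + 1 + 1 + 1 + 0 = 7 ≡ 1 (mod 2).
  s_4 = 1 + 1 + 0 + 1 + 1 + 1 + 1 + 0 = 6 ≡ 0 (mod 2).
s = (0, 1, 1, 0)^T — this equals column 6 of H (binary 0110), so error is at position 6.
Correct: flip bit 6 of r = 111101111110110 to get c = 111100111110110.


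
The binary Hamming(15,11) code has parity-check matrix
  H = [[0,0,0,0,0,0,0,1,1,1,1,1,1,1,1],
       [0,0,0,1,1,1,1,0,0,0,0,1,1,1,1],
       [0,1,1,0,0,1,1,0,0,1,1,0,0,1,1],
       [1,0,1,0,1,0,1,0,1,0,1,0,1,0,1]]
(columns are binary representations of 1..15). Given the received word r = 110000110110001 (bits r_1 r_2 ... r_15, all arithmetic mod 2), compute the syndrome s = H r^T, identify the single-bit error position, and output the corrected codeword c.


s = (0, 0, 1, 0)^T, error position = 2, corrected codeword c = 100000110110001

Compute s = H r^T mod 2 one row at a time:
  s_1 = 1 + 0 + 1 + 1 + 0 + 0 + 0 + 1 = 4 ≡ 0 (mod 2).
  s_2 = 0 + 0 + 0 + 1 + 0 + 0 + 0 + 1 = 2 ≡ 0 (mod 2).
  s_3 = 1 + 0 + 0 + 1 + 1 + 1 + 0 + 1 = 5 ≡ 1 (mod 2).
  s_4 = 1 + 0 + 0 + 1 + 0 + 1 + 0 + 1 = 4 ≡ 0 (mod 2).
s = (0, 0, 1, 0)^T — this equals column 2 of H (binary 0010), so error is at position 2.
Correct: flip bit 2 of r = 110000110110001 to get c = 100000110110001.


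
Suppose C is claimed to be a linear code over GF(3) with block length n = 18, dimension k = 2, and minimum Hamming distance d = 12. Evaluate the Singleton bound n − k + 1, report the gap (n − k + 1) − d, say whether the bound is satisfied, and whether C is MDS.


Singleton RHS = n − k + 1 = 17, slack = 5, bound satisfied, not MDS.

Singleton bound: d ≤ n − k + 1.
Here n = 18, k = 2, so n − k + 1 = 17.
Given d = 12, check d ≤ 17: YES.
Slack = (n − k + 1) − d = 5.
The code is NOT MDS (slack = 5 > 0).
Description: the claimed parameters are [18, 2, 12]_3; such a code would be non-MDS.


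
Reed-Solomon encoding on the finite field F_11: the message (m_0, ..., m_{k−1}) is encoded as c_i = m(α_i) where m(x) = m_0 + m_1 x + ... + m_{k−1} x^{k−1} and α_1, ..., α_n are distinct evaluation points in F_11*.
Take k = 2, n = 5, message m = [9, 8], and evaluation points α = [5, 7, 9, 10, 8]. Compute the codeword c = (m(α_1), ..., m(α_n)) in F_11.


c = [5, 10, 4, 1, 7]

Message polynomial: m(x) = 9 + 8·x (mod 11).
For each evaluation point α_i, compute m(α_i) mod 11:
  α_1 = 5: Horner steps 8 → 5, so m(5) = 5.
  α_2 = 7: Horner steps 8 → 10, so m(7) = 10.
  α_3 = 9: Horner steps 8 → 4, so m(9) = 4.
  α_4 = 10: Horner steps 8 → 1, so m(10) = 1.
  α_5 = 8: Horner steps 8 → 7, so m(8) = 7.
Codeword c = [5, 10, 4, 1, 7] ∈ F_11^5.


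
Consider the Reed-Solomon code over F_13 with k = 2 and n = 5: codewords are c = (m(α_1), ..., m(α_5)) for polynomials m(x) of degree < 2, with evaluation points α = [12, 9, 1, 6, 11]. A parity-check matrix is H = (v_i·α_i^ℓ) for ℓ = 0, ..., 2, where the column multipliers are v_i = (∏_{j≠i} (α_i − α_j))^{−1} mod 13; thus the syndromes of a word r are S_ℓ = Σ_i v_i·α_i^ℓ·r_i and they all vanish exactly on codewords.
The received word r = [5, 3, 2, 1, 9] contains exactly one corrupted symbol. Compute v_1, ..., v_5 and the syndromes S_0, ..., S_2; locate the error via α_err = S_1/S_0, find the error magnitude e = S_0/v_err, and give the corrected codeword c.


S = (12, 2, 9), error at position 5, error magnitude e = 9, c = [5, 3, 2, 1, 0].

Step 1: column multipliers v_i = (∏_{j≠i}(α_i − α_j))^{−1} mod 13.
  i = 1 (α = 12): (12−9)(12−1)(12−6)(12−11) = 3·11·6·1 = 198 ≡ 3, so v_1 = 3^{−1} = 9 (mod 13).
  i = 2 (α = 9): (9−12)(9−1)(9−6)(9−11) = (−3)·8·3·(−2) = 144 ≡ 1, so v_2 = 1^{−1} = 1 (mod 13).
  i = 3 (α = 1): (1−12)(1−9)(1−6)(1−11) = (−11)·(−8)·(−5)·(−10) = 4400 ≡ 6, so v_3 = 6^{−1} = 11 (mod 13).
  i = 4 (α = 6): (6−12)(6−9)(6−1)(6−11) = (−6)·(−3)·5·(−5) = −450 ≡ 5, so v_4 = 5^{−1} = 8 (mod 13).
  i = 5 (α = 11): (11−12)(11−9)(11−1)(11−6) = (−1)·2·10·5 = −100 ≡ 4, so v_5 = 4^{−1} = 10 (mod 13).
  v = [9, 1, 11, 8, 10].
Step 2: syndromes of r = [5, 3, 2, 1, 9] (all sums mod 13).
  S_0 = Σ v_i r_i = 9·5 + 1·3 + 11·2 + 8·1 + 10·9 = 168 ≡ 12.
  S_1 = Σ v_i α_i r_i = 9·12·5 + 1·9·3 + 11·1·2 + 8·6·1 + 10·11·9 = 1627 ≡ 2.
  α_i^2 mod 13 = [1, 3, 1, 10, 4].
  S_2 = Σ v_i α_i^2 r_i = 9·1·5 + 1·3·3 + 11·1·2 + 8·10·1 + 10·4·9 = 516 ≡ 9.
  S = (12, 2, 9) ≠ 0, so r is not a codeword (an error is present).
Step 3: locate the error. For a single error e at position i, S_ℓ = v_i·e·α_i^ℓ, so α_err = S_1/S_0.
  S_0^{−1} = 12^{−1} = 12 (mod 13), so α_err = 2·12 = 24 ≡ 11 = α_5. Error position i = 5.
  Consistency check: S_2/S_1 = 9·7 = 63 ≡ 11 = α_err ✓ (single-error assumption holds).
Step 4: error magnitude e = S_0/v_5 = S_0·∏_{j≠5}(α_5 − α_j) = 12·4 = 48 ≡ 9 (mod 13).
Step 5: correct position 5: c_5 = r_5 − e = 9 − 9 ≡ 0 (mod 13). Hence c = [5, 3, 2, 1, 0].
  Check: interpolating c through the α_i gives m(x) = 10 + 5·x (degree < 2) with m(α_i) = c_i for every i, so c is indeed a codeword.


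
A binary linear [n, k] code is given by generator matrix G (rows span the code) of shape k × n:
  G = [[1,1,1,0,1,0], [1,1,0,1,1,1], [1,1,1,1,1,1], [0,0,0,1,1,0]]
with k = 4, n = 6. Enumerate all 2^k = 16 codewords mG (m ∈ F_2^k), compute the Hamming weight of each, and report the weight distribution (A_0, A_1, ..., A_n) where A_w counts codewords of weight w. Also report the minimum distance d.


Weight distribution: A_0 = 1, A_1 = 1, A_2 = 3, A_3 = 6, A_4 = 3, A_5 = 1, A_6 = 1. Minimum distance d = 1.

Enumerate all 2^4 = 16 messages m ∈ F_2^4.
For each, compute codeword c = mG in F_2^6, then tally its weight.
  m = 0000 → c = 000000, weight = 0.
  m = 1000 → c = 111010, weight = 4.
  m = 0100 → c = 110111, weight = 5.
  m = 1100 → c = 001101, weight = 3.
  m = 0010 → c = 111111, weight = 6.
  m = 1010 → c = 000101, weight = 2.
  m = 0110 → c = 001000, weight = 1.
  m = 1110 → c = 110010, weight = 3.
  m = 0001 → c = 000110, weight = 2.
  m = 1001 → c = 111100, weight = 4.
  m = 0101 → c = 110001, weight = 3.
  m = 1101 → c = 001011, weight = 3.
  m = 0011 → c = 111001, weight = 4.
  m = 1011 → c = 000011, weight = 2.
  m = 0111 → c = 001110, weight = 3.
  m = 1111 → c = 110100, weight = 3.
Tally weights:
  weight 0: 1 codewords.
  weight 1: 1 codewords.
  weight 2: 3 codewords.
  weight 3: 6 codewords.
  weight 4: 3 codewords.
  weight 5: 1 codewords.
  weight 6: 1 codewords.
Minimum distance d = smallest w > 0 with A_w > 0 = 1.
Sanity: Σ A_w = 16 = 2^4 = 16 ✓.


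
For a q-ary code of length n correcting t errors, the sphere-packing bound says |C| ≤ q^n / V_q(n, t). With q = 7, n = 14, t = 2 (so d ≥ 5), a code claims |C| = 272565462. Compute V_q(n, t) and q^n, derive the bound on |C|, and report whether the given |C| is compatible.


V_q(n, t) = 3361, q^n = 678223072849, Hamming bound = 201792047, |C| = 272565462 > bound (violated).

Step 1: Compute V_q(n, t) = Σ_{j=0}^2 C(n, j) (q−1)^j.
  j = 0: C(14,0)·(6)^0 = 1·1 = 1.
  j = 1: C(14,1)·(6)^1 = 14·6 = 84.
  j = 2: C(14,2)·(6)^2 = 91·36 = 3276.
  V_q(n, t) = 1 + 84 + 3276 = 3361.
Step 2: q^n = 7^14 = 678223072849.
Step 3: Hamming bound ⌊q^n / V_q(n,t)⌋ = ⌊678223072849/3361⌋ = 201792047.
Step 4: Compare |C| = 272565462 to 201792047: violated.
The claimed |C| lies above the Hamming bound, so no 7-ary code of length 14 with d ≥ 5 can have 272565462 codewords.


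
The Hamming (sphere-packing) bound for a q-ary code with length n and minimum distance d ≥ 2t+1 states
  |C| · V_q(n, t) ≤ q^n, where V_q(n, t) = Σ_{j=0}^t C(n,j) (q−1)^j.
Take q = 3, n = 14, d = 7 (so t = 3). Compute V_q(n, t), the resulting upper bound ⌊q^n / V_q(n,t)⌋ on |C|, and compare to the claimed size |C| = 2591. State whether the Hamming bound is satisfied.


V_q(n, t) = 3305, q^n = 4782969, Hamming bound = 1447, |C| = 2591 > bound (violated).

Step 1: Compute V_q(n, t) = Σ_{j=0}^3 C(n, j) (q−1)^j.
  j = 0: C(14,0)·(2)^0 = 1·1 = 1.
  j = 1: C(14,1)·(2)^1 = 14·2 = 28.
  j = 2: C(14,2)·(2)^2 = 91·4 = 364.
  j = 3: C(14,3)·(2)^3 = 364·8 = 2912.
  V_q(n, t) = 1 + 28 + 364 + 2912 = 3305.
Step 2: q^n = 3^14 = 4782969.
Step 3: Hamming bound ⌊q^n / V_q(n,t)⌋ = ⌊4782969/3305⌋ = 1447.
Step 4: Compare |C| = 2591 to 1447: violated.
The claimed |C| lies above the Hamming bound, so no 3-ary code of length 14 with d ≥ 7 can have 2591 codewords.


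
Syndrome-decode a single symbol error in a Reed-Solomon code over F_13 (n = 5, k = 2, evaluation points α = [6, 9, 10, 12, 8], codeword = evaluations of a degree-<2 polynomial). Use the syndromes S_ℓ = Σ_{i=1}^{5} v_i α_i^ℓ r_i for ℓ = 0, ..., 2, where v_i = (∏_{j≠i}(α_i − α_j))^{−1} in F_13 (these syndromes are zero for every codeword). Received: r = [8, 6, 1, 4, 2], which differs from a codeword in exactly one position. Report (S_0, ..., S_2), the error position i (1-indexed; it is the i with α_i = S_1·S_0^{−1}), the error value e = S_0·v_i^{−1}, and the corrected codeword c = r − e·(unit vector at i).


S = (3, 11, 10), error at position 5, error magnitude e = 4, c = [8, 6, 1, 4, 11].

Step 1: column multipliers v_i = (∏_{j≠i}(α_i − α_j))^{−1} mod 13.
  i = 1 (α = 6): (6−9)(6−10)(6−12)(6−8) = (−3)·(−4)·(−6)·(−2) = 144 ≡ 1, so v_1 = 1^{−1} = 1 (mod 13).
  i = 2 (α = 9): (9−6)(9−10)(9−12)(9−8) = 3·(−1)·(−3)·1 = 9 ≡ 9, so v_2 = 9^{−1} = 3 (mod 13).
  i = 3 (α = 10): (10−6)(10−9)(10−12)(10−8) = 4·1·(−2)·2 = −16 ≡ 10, so v_3 = 10^{−1} = 4 (mod 13).
  i = 4 (α = 12): (12−6)(12−9)(12−10)(12−8) = 6·3·2·4 = 144 ≡ 1, so v_4 = 1^{−1} = 1 (mod 13).
  i = 5 (α = 8): (8−6)(8−9)(8−10)(8−12) = 2·(−1)·(−2)·(−4) = −16 ≡ 10, so v_5 = 10^{−1} = 4 (mod 13).
  v = [1, 3, 4, 1, 4].
Step 2: syndromes of r = [8, 6, 1, 4, 2] (all sums mod 13).
  S_0 = Σ v_i r_i = 1·8 + 3·6 + 4·1 + 1·4 + 4·2 = 42 ≡ 3.
  S_1 = Σ v_i α_i r_i = 1·6·8 + 3·9·6 + 4·10·1 + 1·12·4 + 4·8·2 = 362 ≡ 11.
  α_i^2 mod 13 = [10, 3, 9, 1, 12].
  S_2 = Σ v_i α_i^2 r_i = 1·10·8 + 3·3·6 + 4·9·1 + 1·1·4 + 4·12·2 = 270 ≡ 10.
  S = (3, 11, 10) ≠ 0, so r is not a codeword (an error is present).
Step 3: locate the error. For a single error e at position i, S_ℓ = v_i·e·α_i^ℓ, so α_err = S_1/S_0.
  S_0^{−1} = 3^{−1} = 9 (mod 13), so α_err = 11·9 = 99 ≡ 8 = α_5. Error position i = 5.
  Consistency check: S_2/S_1 = 10·6 = 60 ≡ 8 = α_err ✓ (single-error assumption holds).
Step 4: error magnitude e = S_0/v_5 = S_0·∏_{j≠5}(α_5 − α_j) = 3·10 = 30 ≡ 4 (mod 13).
Step 5: correct position 5: c_5 = r_5 − e = 2 − 4 ≡ 11 (mod 13). Hence c = [8, 6, 1, 4, 11].
  Check: interpolating c through the α_i gives m(x) = 12 + 8·x (degree < 2) with m(α_i) = c_i for every i, so c is indeed a codeword.


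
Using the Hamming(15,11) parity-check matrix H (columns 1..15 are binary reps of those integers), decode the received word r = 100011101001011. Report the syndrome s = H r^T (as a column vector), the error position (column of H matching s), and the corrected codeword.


s = (0, 0, 0, 1)^T, error position = 1, corrected codeword c = 000011101001011

Compute s = H r^T mod 2 one row at a time:
  s_1 = 0 + 1 + 0 + 0 + 1 + 0 + 1 + 1 = 4 ≡ 0 (mod 2).
  s_2 = 0 + 1 + 1 + 1 + 1 + 0 + 1 + 1 = 6 ≡ 0 (mod 2).
  s_3 = 0 + 0 + 1 + 1 + 0 + 0 + 1 + 1 = 4 ≡ 0 (mod 2).
  s_4 = 1 + 0 + 1 + 1 + 1 + 0 + 0 + 1 = 5 ≡ 1 (mod 2).
s = (0, 0, 0, 1)^T — this equals column 1 of H (binary 0001), so error is at position 1.
Correct: flip bit 1 of r = 100011101001011 to get c = 000011101001011.


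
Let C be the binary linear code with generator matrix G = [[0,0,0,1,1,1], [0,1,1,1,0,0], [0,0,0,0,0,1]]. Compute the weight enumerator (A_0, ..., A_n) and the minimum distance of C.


Weight distribution: A_0 = 1, A_1 = 1, A_2 = 1, A_3 = 3, A_4 = 2. Minimum distance d = 1.

Enumerate all 2^3 = 8 messages m ∈ F_2^3.
For each, compute codeword c = mG in F_2^6, then tally its weight.
  m = 000 → c = 000000, weight = 0.
  m = 100 → c = 000111, weight = 3.
  m = 010 → c = 011100, weight = 3.
  m = 110 → c = 011011, weight = 4.
  m = 001 → c = 000001, weight = 1.
  m = 101 → c = 000110, weight = 2.
  m = 011 → c = 011101, weight = 4.
  m = 111 → c = 011010, weight = 3.
Tally weights:
  weight 0: 1 codewords.
  weight 1: 1 codewords.
  weight 2: 1 codewords.
  weight 3: 3 codewords.
  weight 4: 2 codewords.
Minimum distance d = smallest w > 0 with A_w > 0 = 1.
Sanity: Σ A_w = 8 = 2^3 = 8 ✓.


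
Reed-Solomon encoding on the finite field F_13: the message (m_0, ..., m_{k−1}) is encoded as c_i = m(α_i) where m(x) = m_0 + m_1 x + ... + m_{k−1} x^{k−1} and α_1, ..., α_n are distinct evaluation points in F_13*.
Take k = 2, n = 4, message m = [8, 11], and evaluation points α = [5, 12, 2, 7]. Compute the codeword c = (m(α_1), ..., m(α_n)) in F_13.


c = [11, 10, 4, 7]

Message polynomial: m(x) = 8 + 11·x (mod 13).
For each evaluation point α_i, compute m(α_i) mod 13:
  α_1 = 5: Horner steps 11 → 11, so m(5) = 11.
  α_2 = 12: Horner steps 11 → 10, so m(12) = 10.
  α_3 = 2: Horner steps 11 → 4, so m(2) = 4.
  α_4 = 7: Horner steps 11 → 7, so m(7) = 7.
Codeword c = [11, 10, 4, 7] ∈ F_13^4.


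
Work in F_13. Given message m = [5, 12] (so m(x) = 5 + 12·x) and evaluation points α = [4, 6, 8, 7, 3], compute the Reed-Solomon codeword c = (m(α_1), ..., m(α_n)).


c = [1, 12, 10, 11, 2]

Message polynomial: m(x) = 5 + 12·x (mod 13).
For each evaluation point α_i, compute m(α_i) mod 13:
  α_1 = 4: Horner steps 12 → 1, so m(4) = 1.
  α_2 = 6: Horner steps 12 → 12, so m(6) = 12.
  α_3 = 8: Horner steps 12 → 10, so m(8) = 10.
  α_4 = 7: Horner steps 12 → 11, so m(7) = 11.
  α_5 = 3: Horner steps 12 → 2, so m(3) = 2.
Codeword c = [1, 12, 10, 11, 2] ∈ F_13^5.


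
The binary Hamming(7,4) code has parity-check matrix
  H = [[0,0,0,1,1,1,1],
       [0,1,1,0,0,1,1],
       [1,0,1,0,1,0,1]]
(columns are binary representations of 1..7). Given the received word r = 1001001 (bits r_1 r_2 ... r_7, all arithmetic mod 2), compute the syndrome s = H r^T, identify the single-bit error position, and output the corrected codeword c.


s = (0, 1, 0)^T, error position = 2, corrected codeword c = 1101001

Compute s = H r^T mod 2 one row at a time:
  s_1 = 1 + 0 + 0 + 1 = 2 ≡ 0 (mod 2).
  s_2 = 0 + 0 + 0 + 1 = 1 ≡ 1 (mod 2).
  s_3 = 1 + 0 + 0 + 1 = 2 ≡ 0 (mod 2).
s = (0, 1, 0)^T — this equals column 2 of H (binary 010), so error is at position 2.
Correct: flip bit 2 of r = 1001001 to get c = 1101001.


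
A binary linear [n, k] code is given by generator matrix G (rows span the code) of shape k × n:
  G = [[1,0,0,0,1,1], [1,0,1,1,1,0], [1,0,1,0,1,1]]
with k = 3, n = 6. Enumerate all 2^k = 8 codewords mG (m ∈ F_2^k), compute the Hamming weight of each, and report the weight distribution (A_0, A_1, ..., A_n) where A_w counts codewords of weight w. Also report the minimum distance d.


Weight distribution: A_0 = 1, A_1 = 1, A_2 = 1, A_3 = 3, A_4 = 2. Minimum distance d = 1.

Enumerate all 2^3 = 8 messages m ∈ F_2^3.
For each, compute codeword c = mG in F_2^6, then tally its weight.
  m = 000 → c = 000000, weight = 0.
  m = 100 → c = 100011, weight = 3.
  m = 010 → c = 101110, weight = 4.
  m = 110 → c = 001101, weight = 3.
  m = 001 → c = 101011, weight = 4.
  m = 101 → c = 001000, weight = 1.
  m = 011 → c = 000101, weight = 2.
  m = 111 → c = 100110, weight = 3.
Tally weights:
  weight 0: 1 codewords.
  weight 1: 1 codewords.
  weight 2: 1 codewords.
  weight 3: 3 codewords.
  weight 4: 2 codewords.
Minimum distance d = smallest w > 0 with A_w > 0 = 1.
Sanity: Σ A_w = 8 = 2^3 = 8 ✓.


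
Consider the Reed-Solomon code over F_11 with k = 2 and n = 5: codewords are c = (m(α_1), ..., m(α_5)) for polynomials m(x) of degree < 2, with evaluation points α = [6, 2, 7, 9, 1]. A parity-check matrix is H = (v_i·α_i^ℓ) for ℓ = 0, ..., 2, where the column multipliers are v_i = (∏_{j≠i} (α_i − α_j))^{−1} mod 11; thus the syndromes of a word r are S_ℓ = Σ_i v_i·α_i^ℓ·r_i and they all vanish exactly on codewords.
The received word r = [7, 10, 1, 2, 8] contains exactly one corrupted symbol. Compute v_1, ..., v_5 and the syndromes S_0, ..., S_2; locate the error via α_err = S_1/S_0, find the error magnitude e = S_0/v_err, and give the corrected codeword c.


S = (6, 9, 8), error at position 3, error magnitude e = 3, c = [7, 10, 9, 2, 8].

Step 1: column multipliers v_i = (∏_{j≠i}(α_i − α_j))^{−1} mod 11.
  i = 1 (α = 6): (6−2)(6−7)(6−9)(6−1) = 4·(−1)·(−3)·5 = 60 ≡ 5, so v_1 = 5^{−1} = 9 (mod 11).
  i = 2 (α = 2): (2−6)(2−7)(2−9)(2−1) = (−4)·(−5)·(−7)·1 = −140 ≡ 3, so v_2 = 3^{−1} = 4 (mod 11).
  i = 3 (α = 7): (7−6)(7−2)(7−9)(7−1) = 1·5·(−2)·6 = −60 ≡ 6, so v_3 = 6^{−1} = 2 (mod 11).
  i = 4 (α = 9): (9−6)(9−2)(9−7)(9−1) = 3·7·2·8 = 336 ≡ 6, so v_4 = 6^{−1} = 2 (mod 11).
  i = 5 (α = 1): (1−6)(1−2)(1−7)(1−9) = (−5)·(−1)·(−6)·(−8) = 240 ≡ 9, so v_5 = 9^{−1} = 5 (mod 11).
  v = [9, 4, 2, 2, 5].
Step 2: syndromes of r = [7, 10, 1, 2, 8] (all sums mod 11).
  S_0 = Σ v_i r_i = 9·7 + 4·10 + 2·1 + 2·2 + 5·8 = 149 ≡ 6.
  S_1 = Σ v_i α_i r_i = 9·6·7 + 4·2·10 + 2·7·1 + 2·9·2 + 5·1·8 = 548 ≡ 9.
  α_i^2 mod 11 = [3, 4, 5, 4, 1].
  S_2 = Σ v_i α_i^2 r_i = 9·3·7 + 4·4·10 + 2·5·1 + 2·4·2 + 5·1·8 = 415 ≡ 8.
  S = (6, 9, 8) ≠ 0, so r is not a codeword (an error is present).
Step 3: locate the error. For a single error e at position i, S_ℓ = v_i·e·α_i^ℓ, so α_err = S_1/S_0.
  S_0^{−1} = 6^{−1} = 2 (mod 11), so α_err = 9·2 = 18 ≡ 7 = α_3. Error position i = 3.
  Consistency check: S_2/S_1 = 8·5 = 40 ≡ 7 = α_err ✓ (single-error assumption holds).
Step 4: error magnitude e = S_0/v_3 = S_0·∏_{j≠3}(α_3 − α_j) = 6·6 = 36 ≡ 3 (mod 11).
Step 5: correct position 3: c_3 = r_3 − e = 1 − 3 ≡ 9 (mod 11). Hence c = [7, 10, 9, 2, 8].
  Check: interpolating c through the α_i gives m(x) = 6 + 2·x (degree < 2) with m(α_i) = c_i for every i, so c is indeed a codeword.


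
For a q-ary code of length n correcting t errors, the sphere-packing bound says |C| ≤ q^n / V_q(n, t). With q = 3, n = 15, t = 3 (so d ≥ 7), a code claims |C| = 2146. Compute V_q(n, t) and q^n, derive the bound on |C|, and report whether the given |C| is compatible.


V_q(n, t) = 4091, q^n = 14348907, Hamming bound = 3507, |C| = 2146 ≤ bound (satisfied).

Step 1: Compute V_q(n, t) = Σ_{j=0}^3 C(n, j) (q−1)^j.
  j = 0: C(15,0)·(2)^0 = 1·1 = 1.
  j = 1: C(15,1)·(2)^1 = 15·2 = 30.
  j = 2: C(15,2)·(2)^2 = 105·4 = 420.
  j = 3: C(15,3)·(2)^3 = 455·8 = 3640.
  V_q(n, t) = 1 + 30 + 420 + 3640 = 4091.
Step 2: q^n = 3^15 = 14348907.
Step 3: Hamming bound ⌊q^n / V_q(n,t)⌋ = ⌊14348907/4091⌋ = 3507.
Step 4: Compare |C| = 2146 to 3507: satisfied.
The claimed |C| lies below the Hamming bound.


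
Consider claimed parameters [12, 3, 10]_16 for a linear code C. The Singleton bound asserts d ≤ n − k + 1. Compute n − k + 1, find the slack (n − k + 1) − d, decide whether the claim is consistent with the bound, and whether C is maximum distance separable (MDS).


Singleton RHS = n − k + 1 = 10, slack = 0, bound satisfied, MDS.

Singleton bound: d ≤ n − k + 1.
Here n = 12, k = 3, so n − k + 1 = 10.
Given d = 10, check d ≤ 10: YES.
Slack = (n − k + 1) − d = 0.
The code is MDS (slack = 0).
Description: the claimed parameters are [12, 3, 10]_16; such a code would be MDS (meets Singleton bound).


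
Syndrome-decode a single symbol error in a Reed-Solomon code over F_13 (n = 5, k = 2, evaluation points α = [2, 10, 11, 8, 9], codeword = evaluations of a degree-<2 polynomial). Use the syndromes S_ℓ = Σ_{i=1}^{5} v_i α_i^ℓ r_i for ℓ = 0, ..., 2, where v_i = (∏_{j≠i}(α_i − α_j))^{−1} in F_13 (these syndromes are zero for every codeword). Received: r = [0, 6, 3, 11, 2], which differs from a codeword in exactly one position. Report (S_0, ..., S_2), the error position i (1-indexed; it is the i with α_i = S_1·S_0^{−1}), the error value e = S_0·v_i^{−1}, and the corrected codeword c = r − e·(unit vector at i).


S = (3, 7, 12), error at position 3, error magnitude e = 6, c = [0, 6, 10, 11, 2].

Step 1: column multipliers v_i = (∏_{j≠i}(α_i − α_j))^{−1} mod 13.
  i = 1 (α = 2): (2−10)(2−11)(2−8)(2−9) = (−8)·(−9)·(−6)·(−7) = 3024 ≡ 8, so v_1 = 8^{−1} = 5 (mod 13).
  i = 2 (α = 10): (10−2)(10−11)(10−8)(10−9) = 8·(−1)·2·1 = −16 ≡ 10, so v_2 = 10^{−1} = 4 (mod 13).
  i = 3 (α = 11): (11−2)(11−10)(11−8)(11−9) = 9·1·3·2 = 54 ≡ 2, so v_3 = 2^{−1} = 7 (mod 13).
  i = 4 (α = 8): (8−2)(8−10)(8−11)(8−9) = 6·(−2)·(−3)·(−1) = −36 ≡ 3, so v_4 = 3^{−1} = 9 (mod 13).
  i = 5 (α = 9): (9−2)(9−10)(9−11)(9−8) = 7·(−1)·(−2)·1 = 14 ≡ 1, so v_5 = 1^{−1} = 1 (mod 13).
  v = [5, 4, 7, 9, 1].
Step 2: syndromes of r = [0, 6, 3, 11, 2] (all sums mod 13).
  S_0 = Σ v_i r_i = 5·0 + 4·6 + 7·3 + 9·11 + 1·2 = 146 ≡ 3.
  S_1 = Σ v_i α_i r_i = 5·2·0 + 4·10·6 + 7·11·3 + 9·8·11 + 1·9·2 = 1281 ≡ 7.
  α_i^2 mod 13 = [4, 9, 4, 12, 3].
  S_2 = Σ v_i α_i^2 r_i = 5·4·0 + 4·9·6 + 7·4·3 + 9·12·11 + 1·3·2 = 1494 ≡ 12.
  S = (3, 7, 12) ≠ 0, so r is not a codeword (an error is present).
Step 3: locate the error. For a single error e at position i, S_ℓ = v_i·e·α_i^ℓ, so α_err = S_1/S_0.
  S_0^{−1} = 3^{−1} = 9 (mod 13), so α_err = 7·9 = 63 ≡ 11 = α_3. Error position i = 3.
  Consistency check: S_2/S_1 = 12·2 = 24 ≡ 11 = α_err ✓ (single-error assumption holds).
Step 4: error magnitude e = S_0/v_3 = S_0·∏_{j≠3}(α_3 − α_j) = 3·2 = 6 ≡ 6 (mod 13).
Step 5: correct position 3: c_3 = r_3 − e = 3 − 6 ≡ 10 (mod 13). Hence c = [0, 6, 10, 11, 2].
  Check: interpolating c through the α_i gives m(x) = 5 + 4·x (degree < 2) with m(α_i) = c_i for every i, so c is indeed a codeword.


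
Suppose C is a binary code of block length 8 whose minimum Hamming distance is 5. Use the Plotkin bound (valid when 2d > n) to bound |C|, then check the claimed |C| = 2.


Plotkin bound M ≤ 4; given |C| = 2 ≤ bound (satisfied).

Check applicability: 2d = 10, n = 8.
2d − n = 2 > 0, so Plotkin applies.
Compute d/(2d−n) = 5/2 ≈ 2.5000.
⌊d/(2d−n)⌋ = 2.
Plotkin bound: M ≤ 2·2 = 4.
Given |C| = 2, check: satisfied.
This |C| is below the Plotkin bound.


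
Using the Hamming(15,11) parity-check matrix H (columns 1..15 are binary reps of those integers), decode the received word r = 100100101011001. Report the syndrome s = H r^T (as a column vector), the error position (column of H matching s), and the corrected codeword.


s = (0, 0, 1, 1)^T, error position = 3, corrected codeword c = 101100101011001

Compute s = H r^T mod 2 one row at a time:
  s_1 = 0 + 1 + 0 + 1 + 1 + 0 + 0 + 1 = 4 ≡ 0 (mod 2).
  s_2 = 1 + 0 + 0 + 1 + 1 + 0 + 0 + 1 = 4 ≡ 0 (mod 2).
  s_3 = 0 + 0 + 0 + 1 + 0 + 1 + 0 + 1 = 3 ≡ 1 (mod 2).
  s_4 = 1 + 0 + 0 + 1 + 1 + 1 + 0 + 1 = 5 ≡ 1 (mod 2).
s = (0, 0, 1, 1)^T — this equals column 3 of H (binary 0011), so error is at position 3.
Correct: flip bit 3 of r = 100100101011001 to get c = 101100101011001.


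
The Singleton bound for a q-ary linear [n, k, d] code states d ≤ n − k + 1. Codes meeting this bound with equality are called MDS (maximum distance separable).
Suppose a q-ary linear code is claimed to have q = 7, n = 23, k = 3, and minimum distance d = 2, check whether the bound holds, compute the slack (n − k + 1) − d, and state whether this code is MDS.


Singleton RHS = n − k + 1 = 21, slack = 19, bound satisfied, not MDS.

Singleton bound: d ≤ n − k + 1.
Here n = 23, k = 3, so n − k + 1 = 21.
Given d = 2, check d ≤ 21: YES.
Slack = (n − k + 1) − d = 19.
The code is NOT MDS (slack = 19 > 0).
Description: the claimed parameters are [23, 3, 2]_7; such a code would be non-MDS.


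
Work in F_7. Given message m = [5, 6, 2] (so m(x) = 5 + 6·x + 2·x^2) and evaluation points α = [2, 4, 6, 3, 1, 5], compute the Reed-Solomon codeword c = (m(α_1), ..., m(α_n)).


c = [4, 5, 1, 6, 6, 1]

Message polynomial: m(x) = 5 + 6·x + 2·x^2 (mod 7).
For each evaluation point α_i, compute m(α_i) mod 7:
  α_1 = 2: Horner steps 2 → 3 → 4, so m(2) = 4.
  α_2 = 4: Horner steps 2 → 0 → 5, so m(4) = 5.
  α_3 = 6: Horner steps 2 → 4 → 1, so m(6) = 1.
  α_4 = 3: Horner steps 2 → 5 → 6, so m(3) = 6.
  α_5 = 1: Horner steps 2 → 1 → 6, so m(1) = 6.
  α_6 = 5: Horner steps 2 → 2 → 1, so m(5) = 1.
Codeword c = [4, 5, 1, 6, 6, 1] ∈ F_7^6.


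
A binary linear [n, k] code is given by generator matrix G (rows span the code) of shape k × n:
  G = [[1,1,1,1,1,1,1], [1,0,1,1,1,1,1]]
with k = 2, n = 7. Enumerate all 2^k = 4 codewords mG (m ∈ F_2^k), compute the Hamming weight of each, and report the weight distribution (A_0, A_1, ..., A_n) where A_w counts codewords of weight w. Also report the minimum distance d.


Weight distribution: A_0 = 1, A_1 = 1, A_6 = 1, A_7 = 1. Minimum distance d = 1.

Enumerate all 2^2 = 4 messages m ∈ F_2^2.
For each, compute codeword c = mG in F_2^7, then tally its weight.
  m = 00 → c = 0000000, weight = 0.
  m = 10 → c = 1111111, weight = 7.
  m = 01 → c = 1011111, weight = 6.
  m = 11 → c = 0100000, weight = 1.
Tally weights:
  weight 0: 1 codewords.
  weight 1: 1 codewords.
  weight 6: 1 codewords.
  weight 7: 1 codewords.
Minimum distance d = smallest w > 0 with A_w > 0 = 1.
Sanity: Σ A_w = 4 = 2^2 = 4 ✓.


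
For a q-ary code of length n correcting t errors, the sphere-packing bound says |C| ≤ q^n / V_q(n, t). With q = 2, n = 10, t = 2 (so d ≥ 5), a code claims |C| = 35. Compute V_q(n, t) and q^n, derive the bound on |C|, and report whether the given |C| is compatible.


V_q(n, t) = 56, q^n = 1024, Hamming bound = 18, |C| = 35 > bound (violated).

Step 1: Compute V_q(n, t) = Σ_{j=0}^2 C(n, j) (q−1)^j.
  j = 0: C(10,0)·(1)^0 = 1·1 = 1.
  j = 1: C(10,1)·(1)^1 = 10·1 = 10.
  j = 2: C(10,2)·(1)^2 = 45·1 = 45.
  V_q(n, t) = 1 + 10 + 45 = 56.
Step 2: q^n = 2^10 = 1024.
Step 3: Hamming bound ⌊q^n / V_q(n,t)⌋ = ⌊1024/56⌋ = 18.
Step 4: Compare |C| = 35 to 18: violated.
The claimed |C| lies above the Hamming bound, so no 2-ary code of length 10 with d ≥ 5 can have 35 codewords.


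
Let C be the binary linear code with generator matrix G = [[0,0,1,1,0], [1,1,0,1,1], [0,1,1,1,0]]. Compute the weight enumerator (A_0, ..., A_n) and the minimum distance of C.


Weight distribution: A_0 = 1, A_1 = 1, A_2 = 1, A_3 = 3, A_4 = 2. Minimum distance d = 1.

Enumerate all 2^3 = 8 messages m ∈ F_2^3.
For each, compute codeword c = mG in F_2^5, then tally its weight.
  m = 000 → c = 00000, weight = 0.
  m = 100 → c = 00110, weight = 2.
  m = 010 → c = 11011, weight = 4.
  m = 110 → c = 11101, weight = 4.
  m = 001 → c = 01110, weight = 3.
  m = 101 → c = 01000, weight = 1.
  m = 011 → c = 10101, weight = 3.
  m = 111 → c = 10011, weight = 3.
Tally weights:
  weight 0: 1 codewords.
  weight 1: 1 codewords.
  weight 2: 1 codewords.
  weight 3: 3 codewords.
  weight 4: 2 codewords.
Minimum distance d = smallest w > 0 with A_w > 0 = 1.
Sanity: Σ A_w = 8 = 2^3 = 8 ✓.


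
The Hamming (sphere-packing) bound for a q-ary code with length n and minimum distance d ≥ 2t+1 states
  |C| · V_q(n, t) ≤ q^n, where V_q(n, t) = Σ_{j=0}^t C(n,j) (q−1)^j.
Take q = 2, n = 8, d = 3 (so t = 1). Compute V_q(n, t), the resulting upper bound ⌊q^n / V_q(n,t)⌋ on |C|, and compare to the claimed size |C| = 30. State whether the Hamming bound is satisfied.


V_q(n, t) = 9, q^n = 256, Hamming bound = 28, |C| = 30 > bound (violated).

Step 1: Compute V_q(n, t) = Σ_{j=0}^1 C(n, j) (q−1)^j.
  j = 0: C(8,0)·(1)^0 = 1·1 = 1.
  j = 1: C(8,1)·(1)^1 = 8·1 = 8.
  V_q(n, t) = 1 + 8 = 9.
Step 2: q^n = 2^8 = 256.
Step 3: Hamming bound ⌊q^n / V_q(n,t)⌋ = ⌊256/9⌋ = 28.
Step 4: Compare |C| = 30 to 28: violated.
The claimed |C| lies above the Hamming bound, so no 2-ary code of length 8 with d ≥ 3 can have 30 codewords.


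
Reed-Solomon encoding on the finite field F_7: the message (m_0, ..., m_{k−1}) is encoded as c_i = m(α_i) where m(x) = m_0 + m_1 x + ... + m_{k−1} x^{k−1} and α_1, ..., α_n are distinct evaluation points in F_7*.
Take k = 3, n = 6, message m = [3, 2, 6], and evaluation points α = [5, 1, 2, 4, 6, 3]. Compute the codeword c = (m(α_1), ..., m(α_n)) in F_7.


c = [2, 4, 3, 2, 0, 0]

Message polynomial: m(x) = 3 + 2·x + 6·x^2 (mod 7).
For each evaluation point α_i, compute m(α_i) mod 7:
  α_1 = 5: Horner steps 6 → 4 → 2, so m(5) = 2.
  α_2 = 1: Horner steps 6 → 1 → 4, so m(1) = 4.
  α_3 = 2: Horner steps 6 → 0 → 3, so m(2) = 3.
  α_4 = 4: Horner steps 6 → 5 → 2, so m(4) = 2.
  α_5 = 6: Horner steps 6 → 3 → 0, so m(6) = 0.
  α_6 = 3: Horner steps 6 → 6 → 0, so m(3) = 0.
Codeword c = [2, 4, 3, 2, 0, 0] ∈ F_7^6.


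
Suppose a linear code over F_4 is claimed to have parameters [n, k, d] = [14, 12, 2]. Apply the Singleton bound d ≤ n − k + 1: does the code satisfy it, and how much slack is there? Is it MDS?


Singleton RHS = n − k + 1 = 3, slack = 1, bound satisfied, not MDS.

Singleton bound: d ≤ n − k + 1.
Here n = 14, k = 12, so n − k + 1 = 3.
Given d = 2, check d ≤ 3: YES.
Slack = (n − k + 1) − d = 1.
The code is NOT MDS (slack = 1 > 0).
Description: the claimed parameters are [14, 12, 2]_4; such a code would be non-MDS.


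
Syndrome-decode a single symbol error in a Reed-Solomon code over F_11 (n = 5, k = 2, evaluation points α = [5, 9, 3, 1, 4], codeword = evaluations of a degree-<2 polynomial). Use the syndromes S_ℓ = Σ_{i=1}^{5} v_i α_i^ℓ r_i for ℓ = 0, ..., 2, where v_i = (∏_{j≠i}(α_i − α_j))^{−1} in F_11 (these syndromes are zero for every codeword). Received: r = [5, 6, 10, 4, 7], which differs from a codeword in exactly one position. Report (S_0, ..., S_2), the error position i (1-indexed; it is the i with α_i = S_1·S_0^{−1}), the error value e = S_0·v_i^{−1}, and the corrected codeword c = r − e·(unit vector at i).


S = (4, 5, 9), error at position 5, error magnitude e = 5, c = [5, 6, 10, 4, 2].

Step 1: column multipliers v_i = (∏_{j≠i}(α_i − α_j))^{−1} mod 11.
  i = 1 (α = 5): (5−9)(5−3)(5−1)(5−4) = (−4)·2·4·1 = −32 ≡ 1, so v_1 = 1^{−1} = 1 (mod 11).
  i = 2 (α = 9): (9−5)(9−3)(9−1)(9−4) = 4·6·8·5 = 960 ≡ 3, so v_2 = 3^{−1} = 4 (mod 11).
  i = 3 (α = 3): (3−5)(3−9)(3−1)(3−4) = (−2)·(−6)·2·(−1) = −24 ≡ 9, so v_3 = 9^{−1} = 5 (mod 11).
  i = 4 (α = 1): (1−5)(1−9)(1−3)(1−4) = (−4)·(−8)·(−2)·(−3) = 192 ≡ 5, so v_4 = 5^{−1} = 9 (mod 11).
  i = 5 (α = 4): (4−5)(4−9)(4−3)(4−1) = (−1)·(−5)·1·3 = 15 ≡ 4, so v_5 = 4^{−1} = 3 (mod 11).
  v = [1, 4, 5, 9, 3].
Step 2: syndromes of r = [5, 6, 10, 4, 7] (all sums mod 11).
  S_0 = Σ v_i r_i = 1·5 + 4·6 + 5·10 + 9·4 + 3·7 = 136 ≡ 4.
  S_1 = Σ v_i α_i r_i = 1·5·5 + 4·9·6 + 5·3·10 + 9·1·4 + 3·4·7 = 511 ≡ 5.
  α_i^2 mod 11 = [3, 4, 9, 1, 5].
  S_2 = Σ v_i α_i^2 r_i = 1·3·5 + 4·4·6 + 5·9·10 + 9·1·4 + 3·5·7 = 702 ≡ 9.
  S = (4, 5, 9) ≠ 0, so r is not a codeword (an error is present).
Step 3: locate the error. For a single error e at position i, S_ℓ = v_i·e·α_i^ℓ, so α_err = S_1/S_0.
  S_0^{−1} = 4^{−1} = 3 (mod 11), so α_err = 5·3 = 15 ≡ 4 = α_5. Error position i = 5.
  Consistency check: S_2/S_1 = 9·9 = 81 ≡ 4 = α_err ✓ (single-error assumption holds).
Step 4: error magnitude e = S_0/v_5 = S_0·∏_{j≠5}(α_5 − α_j) = 4·4 = 16 ≡ 5 (mod 11).
Step 5: correct position 5: c_5 = r_5 − e = 7 − 5 ≡ 2 (mod 11). Hence c = [5, 6, 10, 4, 2].
  Check: interpolating c through the α_i gives m(x) = 1 + 3·x (degree < 2) with m(α_i) = c_i for every i, so c is indeed a codeword.


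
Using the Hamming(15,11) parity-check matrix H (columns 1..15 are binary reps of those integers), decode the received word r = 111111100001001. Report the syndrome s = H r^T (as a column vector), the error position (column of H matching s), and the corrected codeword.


s = (0, 0, 1, 1)^T, error position = 3, corrected codeword c = 110111100001001

Compute s = H r^T mod 2 one row at a time:
  s_1 = 0 + 0 + 0 + 0 + 1 + 0 + 0 + 1 = 2 ≡ 0 (mod 2).
  s_2 = 1 + 1 + 1 + 1 + 1 + 0 + 0 + 1 = 6 ≡ 0 (mod 2).
  s_3 = 1 + 1 + 1 + 1 + 0 + 0 + 0 + 1 = 5 ≡ 1 (mod 2).
  s_4 = 1 + 1 + 1 + 1 + 0 + 0 + 0 + 1 = 5 ≡ 1 (mod 2).
s = (0, 0, 1, 1)^T — this equals column 3 of H (binary 0011), so error is at position 3.
Correct: flip bit 3 of r = 111111100001001 to get c = 110111100001001.


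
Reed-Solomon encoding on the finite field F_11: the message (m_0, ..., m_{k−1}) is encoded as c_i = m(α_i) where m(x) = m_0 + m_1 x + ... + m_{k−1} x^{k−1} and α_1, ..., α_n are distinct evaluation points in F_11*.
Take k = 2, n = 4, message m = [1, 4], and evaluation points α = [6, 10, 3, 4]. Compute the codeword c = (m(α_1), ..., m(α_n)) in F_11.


c = [3, 8, 2, 6]

Message polynomial: m(x) = 1 + 4·x (mod 11).
For each evaluation point α_i, compute m(α_i) mod 11:
  α_1 = 6: Horner steps 4 → 3, so m(6) = 3.
  α_2 = 10: Horner steps 4 → 8, so m(10) = 8.
  α_3 = 3: Horner steps 4 → 2, so m(3) = 2.
  α_4 = 4: Horner steps 4 → 6, so m(4) = 6.
Codeword c = [3, 8, 2, 6] ∈ F_11^4.


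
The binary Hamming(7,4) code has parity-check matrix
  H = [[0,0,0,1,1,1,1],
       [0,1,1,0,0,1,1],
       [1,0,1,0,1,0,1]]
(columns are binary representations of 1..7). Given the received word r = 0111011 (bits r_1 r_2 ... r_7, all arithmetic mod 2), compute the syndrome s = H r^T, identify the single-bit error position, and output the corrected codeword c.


s = (1, 0, 0)^T, error position = 4, corrected codeword c = 0110011

Compute s = H r^T mod 2 one row at a time:
  s_1 = 1 + 0 + 1 + 1 = 3 ≡ 1 (mod 2).
  s_2 = 1 + 1 + 1 + 1 = 4 ≡ 0 (mod 2).
  s_3 = 0 + 1 + 0 + 1 = 2 ≡ 0 (mod 2).
s = (1, 0, 0)^T — this equals column 4 of H (binary 100), so error is at position 4.
Correct: flip bit 4 of r = 0111011 to get c = 0110011.


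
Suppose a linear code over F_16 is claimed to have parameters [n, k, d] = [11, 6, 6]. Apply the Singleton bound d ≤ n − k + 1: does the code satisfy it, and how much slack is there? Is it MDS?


Singleton RHS = n − k + 1 = 6, slack = 0, bound satisfied, MDS.

Singleton bound: d ≤ n − k + 1.
Here n = 11, k = 6, so n − k + 1 = 6.
Given d = 6, check d ≤ 6: YES.
Slack = (n − k + 1) − d = 0.
The code is MDS (slack = 0).
Description: the claimed parameters are [11, 6, 6]_16; such a code would be MDS (meets Singleton bound).


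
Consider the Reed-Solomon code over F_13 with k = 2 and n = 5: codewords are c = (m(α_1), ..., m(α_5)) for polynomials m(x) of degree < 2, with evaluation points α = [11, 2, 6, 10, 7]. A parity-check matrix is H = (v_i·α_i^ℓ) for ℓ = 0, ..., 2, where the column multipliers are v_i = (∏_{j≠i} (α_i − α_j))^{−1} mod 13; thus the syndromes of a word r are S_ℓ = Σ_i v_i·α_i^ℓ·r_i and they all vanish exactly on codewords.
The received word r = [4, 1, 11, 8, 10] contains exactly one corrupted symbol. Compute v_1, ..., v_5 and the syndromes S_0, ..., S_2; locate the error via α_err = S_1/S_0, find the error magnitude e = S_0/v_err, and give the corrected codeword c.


S = (2, 1, 7), error at position 5, error magnitude e = 3, c = [4, 1, 11, 8, 7].

Step 1: column multipliers v_i = (∏_{j≠i}(α_i − α_j))^{−1} mod 13.
  i = 1 (α = 11): (11−2)(11−6)(11−10)(11−7) = 9·5·1·4 = 180 ≡ 11, so v_1 = 11^{−1} = 6 (mod 13).
  i = 2 (α = 2): (2−11)(2−6)(2−10)(2−7) = (−9)·(−4)·(−8)·(−5) = 1440 ≡ 10, so v_2 = 10^{−1} = 4 (mod 13).
  i = 3 (α = 6): (6−11)(6−2)(6−10)(6−7) = (−5)·4·(−4)·(−1) = −80 ≡ 11, so v_3 = 11^{−1} = 6 (mod 13).
  i = 4 (α = 10): (10−11)(10−2)(10−6)(10−7) = (−1)·8·4·3 = −96 ≡ 8, so v_4 = 8^{−1} = 5 (mod 13).
  i = 5 (α = 7): (7−11)(7−2)(7−6)(7−10) = (−4)·5·1·(−3) = 60 ≡ 8, so v_5 = 8^{−1} = 5 (mod 13).
  v = [6, 4, 6, 5, 5].
Step 2: syndromes of r = [4, 1, 11, 8, 10] (all sums mod 13).
  S_0 = Σ v_i r_i = 6·4 + 4·1 + 6·11 + 5·8 + 5·10 = 184 ≡ 2.
  S_1 = Σ v_i α_i r_i = 6·11·4 + 4·2·1 + 6·6·11 + 5·10·8 + 5·7·10 = 1418 ≡ 1.
  α_i^2 mod 13 = [4, 4, 10, 9, 10].
  S_2 = Σ v_i α_i^2 r_i = 6·4·4 + 4·4·1 + 6·10·11 + 5·9·8 + 5·10·10 = 1632 ≡ 7.
  S = (2, 1, 7) ≠ 0, so r is not a codeword (an error is present).
Step 3: locate the error. For a single error e at position i, S_ℓ = v_i·e·α_i^ℓ, so α_err = S_1/S_0.
  S_0^{−1} = 2^{−1} = 7 (mod 13), so α_err = 1·7 = 7 ≡ 7 = α_5. Error position i = 5.
  Consistency check: S_2/S_1 = 7·1 = 7 ≡ 7 = α_err ✓ (single-error assumption holds).
Step 4: error magnitude e = S_0/v_5 = S_0·∏_{j≠5}(α_5 − α_j) = 2·8 = 16 ≡ 3 (mod 13).
Step 5: correct position 5: c_5 = r_5 − e = 10 − 3 ≡ 7 (mod 13). Hence c = [4, 1, 11, 8, 7].
  Check: interpolating c through the α_i gives m(x) = 9 + 9·x (degree < 2) with m(α_i) = c_i for every i, so c is indeed a codeword.


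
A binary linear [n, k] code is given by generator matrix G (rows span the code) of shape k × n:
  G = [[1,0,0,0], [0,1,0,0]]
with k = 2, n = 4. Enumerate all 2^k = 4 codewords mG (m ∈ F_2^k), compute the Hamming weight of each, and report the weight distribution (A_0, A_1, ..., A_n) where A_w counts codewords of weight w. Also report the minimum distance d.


Weight distribution: A_0 = 1, A_1 = 2, A_2 = 1. Minimum distance d = 1.

Enumerate all 2^2 = 4 messages m ∈ F_2^2.
For each, compute codeword c = mG in F_2^4, then tally its weight.
  m = 00 → c = 0000, weight = 0.
  m = 10 → c = 1000, weight = 1.
  m = 01 → c = 0100, weight = 1.
  m = 11 → c = 1100, weight = 2.
Tally weights:
  weight 0: 1 codewords.
  weight 1: 2 codewords.
  weight 2: 1 codewords.
Minimum distance d = smallest w > 0 with A_w > 0 = 1.
Sanity: Σ A_w = 4 = 2^2 = 4 ✓.
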